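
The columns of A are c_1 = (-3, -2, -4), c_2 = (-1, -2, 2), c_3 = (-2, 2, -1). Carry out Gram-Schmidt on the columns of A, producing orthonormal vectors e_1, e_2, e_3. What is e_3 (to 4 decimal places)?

e_3 = (-0.7442, 0.6202, 0.2481)

e_1 = c_1/‖c_1‖ = (-3, -2, -4)/5.3852 = (-0.5571, -0.3714, -0.7428).
r_{12} = e_1·c_2 = -0.1857.
u_2 = c_2 + 0.1857·e_1 = (-1.1034, -2.0690, 1.8621).
‖u_2‖ = 2.9942, so e_2 = (-0.3685, -0.6910, 0.6219).
r_{13} = e_1·c_3 = 1.1142; r_{23} = e_2·c_3 = -1.2668.
u_3 = c_3 − 1.1142·e_1 + 1.2668·e_2 = (-1.8462, 1.5385, 0.6154).
‖u_3‖ = 2.4807, so e_3 = (-0.7442, 0.6202, 0.2481).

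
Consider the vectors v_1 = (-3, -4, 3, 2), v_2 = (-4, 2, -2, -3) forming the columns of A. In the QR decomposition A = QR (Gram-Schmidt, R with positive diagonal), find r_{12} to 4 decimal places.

v_1 = (-3, -4, 3, 2); ‖v_1‖ = 6.1644, so q_1 = (-0.4867, -0.6489, 0.4867, 0.3244).
r_{12} = q_1·v_2 = -1.2978.

r_{12} = -1.2978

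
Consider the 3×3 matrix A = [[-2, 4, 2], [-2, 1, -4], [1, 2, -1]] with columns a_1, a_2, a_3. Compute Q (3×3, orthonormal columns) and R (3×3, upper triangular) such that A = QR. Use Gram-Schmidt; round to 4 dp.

Q = [[-0.6667, 0.5963, 0.4472], [-0.6667, -0.2087, -0.7155], [0.3333, 0.7752, -0.5367]], R = [[3.0000, -2.6667, 1.0000], [0.0000, 3.7268, 1.2522], [0.0000, 0.0000, 4.2933]]

a_1 = (-2, -2, 1); ‖a_1‖ = 3.0000, so q_1 = (-0.6667, -0.6667, 0.3333).
q_1·a_2 = (-0.6667)·4 + (-0.6667)·1 + 0.3333·2 = -2.6667.
u_2 = a_2 + 2.6667·q_1 = (2.2222, -0.7778, 2.8889).
‖u_2‖ = 3.7268, so q_2 = (0.5963, -0.2087, 0.7752).
q_1·a_3 = (-0.6667)·2 + (-0.6667)·(-4) + 0.3333·(-1) = 1.0000; q_2·a_3 = 0.5963·2 + (-0.2087)·(-4) + 0.7752·(-1) = 1.2522.
u_3 = a_3 − 1.0000·q_1 − 1.2522·q_2 = (1.9200, -3.0720, -2.3040).
‖u_3‖ = 4.2933, so q_3 = (0.4472, -0.7155, -0.5367).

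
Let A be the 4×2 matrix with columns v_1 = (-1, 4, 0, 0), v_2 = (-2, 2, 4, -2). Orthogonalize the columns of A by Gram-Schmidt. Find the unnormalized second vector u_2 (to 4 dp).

u_2 = (-1.4118, -0.3529, 4.0000, -2.0000)

e_1 = v_1/‖v_1‖ = (-1, 4, 0, 0)/4.1231 = (-0.2425, 0.9701, 0.0000, 0.0000).
r_{12} = e_1·v_2 = 2.4254.
u_2 = v_2 − 2.4254·e_1 = (-1.4118, -0.3529, 4.0000, -2.0000).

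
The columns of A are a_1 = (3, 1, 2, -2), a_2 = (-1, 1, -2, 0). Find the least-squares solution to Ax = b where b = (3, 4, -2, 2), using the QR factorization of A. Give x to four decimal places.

x = (0.8333, 1.6667)

a_1 = (3, 1, 2, -2); ‖a_1‖ = 4.2426, so e_1 = (0.7071, 0.2357, 0.4714, -0.4714).
e_1·a_2 = 0.7071·(-1) + 0.2357·1 + 0.4714·(-2) + (-0.4714)·0 = -1.4142.
u_2 = a_2 + 1.4142·e_1 = (0.0000, 1.3333, -1.3333, -0.6667).
‖u_2‖ = 2.0000, so e_2 = (0.0000, 0.6667, -0.6667, -0.3333).
Qᵀb = (1.1785, 3.3333).
Back-substitute: x_2 = 3.3333/2.0000 = 1.6667.
x_1 = (1.1785 + 1.4142·1.6667)/4.2426 = 0.8333.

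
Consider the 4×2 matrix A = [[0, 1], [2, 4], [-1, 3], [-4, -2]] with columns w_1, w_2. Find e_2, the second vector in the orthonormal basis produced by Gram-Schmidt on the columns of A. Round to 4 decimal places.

e_1 = w_1/‖w_1‖ = (0, 2, -1, -4)/4.5826 = (0.0000, 0.4364, -0.2182, -0.8729).
r_{12} = e_1·w_2 = 2.8368.
u_2 = w_2 − 2.8368·e_1 = (1.0000, 2.7619, 3.6190, 0.4762).
‖u_2‖ = 4.6853, so e_2 = (0.2134, 0.5895, 0.7724, 0.1016).

e_2 = (0.2134, 0.5895, 0.7724, 0.1016)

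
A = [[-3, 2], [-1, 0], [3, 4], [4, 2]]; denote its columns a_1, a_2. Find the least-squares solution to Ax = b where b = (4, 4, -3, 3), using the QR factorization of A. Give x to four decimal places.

a_1 = (-3, -1, 3, 4); ‖a_1‖ = 5.9161, so e_1 = (-0.5071, -0.1690, 0.5071, 0.6761).
e_1·a_2 = (-0.5071)·2 + (-0.1690)·0 + 0.5071·4 + 0.6761·2 = 2.3664.
u_2 = a_2 − 2.3664·e_1 = (3.2000, 0.4000, 2.8000, 0.4000).
‖u_2‖ = 4.2895, so e_2 = (0.7460, 0.0933, 0.6528, 0.0933).
Qᵀb = (-2.1974, 1.6785).
Back-substitute: x_2 = 1.6785/4.2895 = 0.3913.
x_1 = (-2.1974 − 2.3664·0.3913)/5.9161 = -0.5280.

x = (-0.5280, 0.3913)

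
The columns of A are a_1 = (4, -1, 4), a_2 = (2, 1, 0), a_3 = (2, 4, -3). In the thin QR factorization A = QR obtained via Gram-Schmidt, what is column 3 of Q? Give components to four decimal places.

q_3 = (-0.3714, 0.7428, 0.5571)

a_1 = (4, -1, 4); ‖a_1‖ = 5.7446, so q_1 = (0.6963, -0.1741, 0.6963).
q_1·a_2 = 0.6963·2 + (-0.1741)·1 + 0.6963·0 = 1.2185.
u_2 = a_2 − 1.2185·q_1 = (1.1515, 1.2121, -0.8485).
‖u_2‖ = 1.8749, so q_2 = (0.6142, 0.6465, -0.4526).
q_1·a_3 = 0.6963·2 + (-0.1741)·4 + 0.6963·(-3) = -1.3926; q_2·a_3 = 0.6142·2 + 0.6465·4 + (-0.4526)·(-3) = 5.1721.
u_3 = a_3 + 1.3926·q_1 − 5.1721·q_2 = (-0.2069, 0.4138, 0.3103).
‖u_3‖ = 0.5571, so q_3 = (-0.3714, 0.7428, 0.5571).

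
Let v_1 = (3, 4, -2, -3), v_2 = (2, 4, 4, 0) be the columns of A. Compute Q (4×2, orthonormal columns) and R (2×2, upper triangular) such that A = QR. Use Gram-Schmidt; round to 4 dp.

v_1 = (3, 4, -2, -3); ‖v_1‖ = 6.1644, so e_1 = (0.4867, 0.6489, -0.3244, -0.4867).
e_1·v_2 = 0.4867·2 + 0.6489·4 + (-0.3244)·4 + (-0.4867)·0 = 2.2711.
u_2 = v_2 − 2.2711·e_1 = (0.8947, 2.5263, 4.7368, 1.1053).
‖u_2‖ = 5.5536, so e_2 = (0.1611, 0.4549, 0.8529, 0.1990).

Q = [[0.4867, 0.1611], [0.6489, 0.4549], [-0.3244, 0.8529], [-0.4867, 0.1990]], R = [[6.1644, 2.2711], [0.0000, 5.5536]]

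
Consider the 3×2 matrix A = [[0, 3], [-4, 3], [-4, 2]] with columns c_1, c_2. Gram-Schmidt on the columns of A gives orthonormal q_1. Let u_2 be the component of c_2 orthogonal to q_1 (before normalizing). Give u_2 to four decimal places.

u_2 = (3.0000, 0.5000, -0.5000)

c_1 = (0, -4, -4); ‖c_1‖ = 5.6569, so q_1 = (0.0000, -0.7071, -0.7071).
q_1·c_2 = 0.0000·3 + (-0.7071)·3 + (-0.7071)·2 = -3.5355.
u_2 = c_2 + 3.5355·q_1 = (3.0000, 0.5000, -0.5000).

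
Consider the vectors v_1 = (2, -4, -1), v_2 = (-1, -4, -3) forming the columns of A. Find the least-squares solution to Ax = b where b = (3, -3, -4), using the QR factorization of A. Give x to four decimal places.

q_1 = v_1/‖v_1‖ = (2, -4, -1)/4.5826 = (0.4364, -0.8729, -0.2182).
r_{12} = q_1·v_2 = 3.7097.
u_2 = v_2 − 3.7097·q_1 = (-2.6190, -0.7619, -2.1905).
‖u_2‖ = 3.4983, so q_2 = (-0.7487, -0.2178, -0.6262).
Qᵀb = (4.8008, 0.9120).
Back-substitute: x_2 = 0.9120/3.4983 = 0.2607.
x_1 = (4.8008 − 3.7097·0.2607)/4.5826 = 0.8366.

x = (0.8366, 0.2607)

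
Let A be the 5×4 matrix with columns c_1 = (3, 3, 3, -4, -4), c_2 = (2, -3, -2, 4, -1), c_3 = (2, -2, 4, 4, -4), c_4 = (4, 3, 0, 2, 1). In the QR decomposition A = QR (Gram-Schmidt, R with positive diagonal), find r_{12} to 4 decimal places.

c_1 = (3, 3, 3, -4, -4); ‖c_1‖ = 7.6811, so e_1 = (0.3906, 0.3906, 0.3906, -0.5208, -0.5208).
r_{12} = e_1·c_2 = -2.7340.

r_{12} = -2.7340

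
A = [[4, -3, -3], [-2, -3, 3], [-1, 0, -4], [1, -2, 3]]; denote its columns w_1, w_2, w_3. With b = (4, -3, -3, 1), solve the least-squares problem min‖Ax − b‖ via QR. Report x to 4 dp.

w_1 = (4, -2, -1, 1); ‖w_1‖ = 4.6904, so q_1 = (0.8528, -0.4264, -0.2132, 0.2132).
q_1·w_2 = 0.8528·(-3) + (-0.4264)·(-3) + (-0.2132)·0 + 0.2132·(-2) = -1.7056.
u_2 = w_2 + 1.7056·q_1 = (-1.5455, -3.7273, -0.3636, -1.6364).
‖u_2‖ = 4.3693, so q_2 = (-0.3537, -0.8531, -0.0832, -0.3745).
q_1·w_3 = 0.8528·(-3) + (-0.4264)·3 + (-0.2132)·(-4) + 0.2132·3 = -2.3452; q_2·w_3 = (-0.3537)·(-3) + (-0.8531)·3 + (-0.0832)·(-4) + (-0.3745)·3 = -2.2887.
u_3 = w_3 + 2.3452·q_1 + 2.2887·q_2 = (-1.8095, 0.0476, -4.6905, 2.6429).
‖u_3‖ = 5.6800, so q_3 = (-0.3186, 0.0084, -0.8258, 0.4653).
Qᵀb = (5.5432, 1.0195, 1.6432).
Back-substitute: x_3 = 1.6432/5.6800 = 0.2893.
x_2 = (1.0195 + 2.2887·0.2893)/4.3693 = 0.3849.
x_1 = (5.5432 + 1.7056·0.3849 + 2.3452·0.2893)/4.6904 = 1.4664.

x = (1.4664, 0.3849, 0.2893)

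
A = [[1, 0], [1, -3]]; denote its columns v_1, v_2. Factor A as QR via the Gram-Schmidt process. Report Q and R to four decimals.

v_1 = (1, 1); ‖v_1‖ = 1.4142, so e_1 = (0.7071, 0.7071).
e_1·v_2 = 0.7071·0 + 0.7071·(-3) = -2.1213.
u_2 = v_2 + 2.1213·e_1 = (1.5000, -1.5000).
‖u_2‖ = 2.1213, so e_2 = (0.7071, -0.7071).

Q = [[0.7071, 0.7071], [0.7071, -0.7071]], R = [[1.4142, -2.1213], [0.0000, 2.1213]]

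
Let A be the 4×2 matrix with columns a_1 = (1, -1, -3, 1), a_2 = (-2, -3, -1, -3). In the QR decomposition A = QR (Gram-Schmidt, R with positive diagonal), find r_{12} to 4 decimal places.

r_{12} = 0.2887

e_1 = a_1/‖a_1‖ = (1, -1, -3, 1)/3.4641 = (0.2887, -0.2887, -0.8660, 0.2887).
r_{12} = e_1·a_2 = 0.2887.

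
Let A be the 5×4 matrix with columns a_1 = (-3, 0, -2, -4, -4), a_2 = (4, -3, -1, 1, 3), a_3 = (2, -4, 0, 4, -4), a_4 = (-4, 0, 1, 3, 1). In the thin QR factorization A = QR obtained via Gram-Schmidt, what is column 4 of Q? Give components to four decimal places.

a_1 = (-3, 0, -2, -4, -4); ‖a_1‖ = 6.7082, so e_1 = (-0.4472, 0.0000, -0.2981, -0.5963, -0.5963).
e_1·a_2 = (-0.4472)·4 + 0.0000·(-3) + (-0.2981)·(-1) + (-0.5963)·1 + (-0.5963)·3 = -3.8759.
u_2 = a_2 + 3.8759·e_1 = (2.2667, -3.0000, -2.1556, -1.3111, 0.6889).
‖u_2‖ = 4.5802, so e_2 = (0.4949, -0.6550, -0.4706, -0.2863, 0.1504).
e_1·a_3 = (-0.4472)·2 + 0.0000·(-4) + (-0.2981)·0 + (-0.5963)·4 + (-0.5963)·(-4) = -0.8944; e_2·a_3 = 0.4949·2 + (-0.6550)·(-4) + (-0.4706)·0 + (-0.2863)·4 + 0.1504·(-4) = 1.8631.
u_3 = a_3 + 0.8944·e_1 − 1.8631·e_2 = (0.6780, -2.7797, 0.6102, 4.0000, -4.8136).
‖u_3‖ = 6.9086, so e_3 = (0.0981, -0.4023, 0.0883, 0.5790, -0.6967).
e_1·a_4 = (-0.4472)·(-4) + 0.0000·0 + (-0.2981)·1 + (-0.5963)·3 + (-0.5963)·1 = -0.8944; e_2·a_4 = 0.4949·(-4) + (-0.6550)·0 + (-0.4706)·1 + (-0.2863)·3 + 0.1504·1 = -3.1586; e_3·a_4 = 0.0981·(-4) + (-0.4023)·0 + 0.0883·1 + 0.5790·3 + (-0.6967)·1 = 0.7360.
u_4 = a_4 + 0.8944·e_1 + 3.1586·e_2 − 0.7360·e_3 = (-2.9091, -1.7727, -0.8182, 1.1364, 1.4545).
‖u_4‖ = 3.9600, so e_4 = (-0.7346, -0.4477, -0.2066, 0.2870, 0.3673).

e_4 = (-0.7346, -0.4477, -0.2066, 0.2870, 0.3673)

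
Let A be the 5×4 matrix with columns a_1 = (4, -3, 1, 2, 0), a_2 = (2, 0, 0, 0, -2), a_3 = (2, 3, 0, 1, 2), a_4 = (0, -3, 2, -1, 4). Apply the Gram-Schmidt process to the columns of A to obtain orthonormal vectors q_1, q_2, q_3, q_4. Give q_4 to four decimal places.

a_1 = (4, -3, 1, 2, 0); ‖a_1‖ = 5.4772, so q_1 = (0.7303, -0.5477, 0.1826, 0.3651, 0.0000).
q_1·a_2 = 0.7303·2 + (-0.5477)·0 + 0.1826·0 + 0.3651·0 + 0.0000·(-2) = 1.4606.
u_2 = a_2 − 1.4606·q_1 = (0.9333, 0.8000, -0.2667, -0.5333, -2.0000).
‖u_2‖ = 2.4221, so q_2 = (0.3853, 0.3303, -0.1101, -0.2202, -0.8257).
q_1·a_3 = 0.7303·2 + (-0.5477)·3 + 0.1826·0 + 0.3651·1 + 0.0000·2 = 0.1826; q_2·a_3 = 0.3853·2 + 0.3303·3 + (-0.1101)·0 + (-0.2202)·1 + (-0.8257)·2 = -0.1101.
u_3 = a_3 − 0.1826·q_1 + 0.1101·q_2 = (1.9091, 3.1364, -0.0455, 0.9091, 1.9091).
‖u_3‖ = 4.2373, so q_3 = (0.4505, 0.7402, -0.0107, 0.2145, 0.4505).
q_1·a_4 = 0.7303·0 + (-0.5477)·(-3) + 0.1826·2 + 0.3651·(-1) + 0.0000·4 = 1.6432; q_2·a_4 = 0.3853·0 + 0.3303·(-3) + (-0.1101)·2 + (-0.2202)·(-1) + (-0.8257)·4 = -4.2938; q_3·a_4 = 0.4505·0 + 0.7402·(-3) + (-0.0107)·2 + 0.2145·(-1) + 0.4505·4 = -0.6544.
u_4 = a_4 − 1.6432·q_1 + 4.2938·q_2 + 0.6544·q_3 = (0.7494, -0.1975, 1.2203, -2.4051, 0.7494).
‖u_4‖ = 2.9044, so q_4 = (0.2580, -0.0680, 0.4201, -0.8281, 0.2580).

q_4 = (0.2580, -0.0680, 0.4201, -0.8281, 0.2580)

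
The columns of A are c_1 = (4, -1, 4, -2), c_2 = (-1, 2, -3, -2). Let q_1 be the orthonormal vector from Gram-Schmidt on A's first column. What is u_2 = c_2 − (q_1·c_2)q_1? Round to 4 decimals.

c_1 = (4, -1, 4, -2); ‖c_1‖ = 6.0828, so q_1 = (0.6576, -0.1644, 0.6576, -0.3288).
q_1·c_2 = 0.6576·(-1) + (-0.1644)·2 + 0.6576·(-3) + (-0.3288)·(-2) = -2.3016.
u_2 = c_2 + 2.3016·q_1 = (0.5135, 1.6216, -1.4865, -2.7568).

u_2 = (0.5135, 1.6216, -1.4865, -2.7568)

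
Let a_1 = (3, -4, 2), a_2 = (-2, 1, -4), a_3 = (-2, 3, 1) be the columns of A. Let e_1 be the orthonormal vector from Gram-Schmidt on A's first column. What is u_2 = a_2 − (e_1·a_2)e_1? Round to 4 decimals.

a_1 = (3, -4, 2); ‖a_1‖ = 5.3852, so e_1 = (0.5571, -0.7428, 0.3714).
e_1·a_2 = 0.5571·(-2) + (-0.7428)·1 + 0.3714·(-4) = -3.3425.
u_2 = a_2 + 3.3425·e_1 = (-0.1379, -1.4828, -2.7586).

u_2 = (-0.1379, -1.4828, -2.7586)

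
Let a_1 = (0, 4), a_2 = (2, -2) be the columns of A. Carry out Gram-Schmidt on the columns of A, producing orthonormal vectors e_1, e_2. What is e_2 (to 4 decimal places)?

e_2 = (1.0000, 0.0000)

a_1 = (0, 4); ‖a_1‖ = 4.0000, so e_1 = (0.0000, 1.0000).
e_1·a_2 = 0.0000·2 + 1.0000·(-2) = -2.0000.
u_2 = a_2 + 2.0000·e_1 = (2.0000, 0.0000).
‖u_2‖ = 2.0000, so e_2 = (1.0000, 0.0000).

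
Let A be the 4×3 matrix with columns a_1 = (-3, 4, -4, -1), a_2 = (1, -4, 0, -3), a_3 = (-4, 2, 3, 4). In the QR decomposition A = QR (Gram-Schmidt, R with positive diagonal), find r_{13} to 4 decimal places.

a_1 = (-3, 4, -4, -1); ‖a_1‖ = 6.4807, so e_1 = (-0.4629, 0.6172, -0.6172, -0.1543).
r_{13} = e_1·a_3 = 0.6172.

r_{13} = 0.6172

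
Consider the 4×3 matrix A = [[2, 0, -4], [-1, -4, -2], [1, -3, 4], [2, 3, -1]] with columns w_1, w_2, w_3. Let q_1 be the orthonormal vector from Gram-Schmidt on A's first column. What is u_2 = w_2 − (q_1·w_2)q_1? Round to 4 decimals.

u_2 = (-1.4000, -3.3000, -3.7000, 1.6000)

q_1 = w_1/‖w_1‖ = (2, -1, 1, 2)/3.1623 = (0.6325, -0.3162, 0.3162, 0.6325).
r_{12} = q_1·w_2 = 2.2136.
u_2 = w_2 − 2.2136·q_1 = (-1.4000, -3.3000, -3.7000, 1.6000).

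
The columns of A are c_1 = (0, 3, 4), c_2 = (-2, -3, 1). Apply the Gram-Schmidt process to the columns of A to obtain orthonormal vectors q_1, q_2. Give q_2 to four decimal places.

q_2 = (-0.5547, -0.6656, 0.4992)

q_1 = c_1/‖c_1‖ = (0, 3, 4)/5.0000 = (0.0000, 0.6000, 0.8000).
r_{12} = q_1·c_2 = -1.0000.
u_2 = c_2 + 1.0000·q_1 = (-2.0000, -2.4000, 1.8000).
‖u_2‖ = 3.6056, so q_2 = (-0.5547, -0.6656, 0.4992).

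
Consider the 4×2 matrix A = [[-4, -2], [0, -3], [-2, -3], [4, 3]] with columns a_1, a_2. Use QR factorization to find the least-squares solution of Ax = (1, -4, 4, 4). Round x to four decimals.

a_1 = (-4, 0, -2, 4); ‖a_1‖ = 6.0000, so e_1 = (-0.6667, 0.0000, -0.3333, 0.6667).
e_1·a_2 = (-0.6667)·(-2) + 0.0000·(-3) + (-0.3333)·(-3) + 0.6667·3 = 4.3333.
u_2 = a_2 − 4.3333·e_1 = (0.8889, -3.0000, -1.5556, 0.1111).
‖u_2‖ = 3.4960, so e_2 = (0.2543, -0.8581, -0.4449, 0.0318).
Qᵀb = (0.6667, 2.0341).
Back-substitute: x_2 = 2.0341/3.4960 = 0.5818.
x_1 = (0.6667 − 4.3333·0.5818)/6.0000 = -0.3091.

x = (-0.3091, 0.5818)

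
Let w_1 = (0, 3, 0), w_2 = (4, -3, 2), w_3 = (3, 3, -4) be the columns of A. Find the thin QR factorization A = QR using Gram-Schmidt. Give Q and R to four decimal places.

w_1 = (0, 3, 0); ‖w_1‖ = 3.0000, so q_1 = (0.0000, 1.0000, 0.0000).
q_1·w_2 = 0.0000·4 + 1.0000·(-3) + 0.0000·2 = -3.0000.
u_2 = w_2 + 3.0000·q_1 = (4.0000, 0.0000, 2.0000).
‖u_2‖ = 4.4721, so q_2 = (0.8944, 0.0000, 0.4472).
q_1·w_3 = 0.0000·3 + 1.0000·3 + 0.0000·(-4) = 3.0000; q_2·w_3 = 0.8944·3 + 0.0000·3 + 0.4472·(-4) = 0.8944.
u_3 = w_3 − 3.0000·q_1 − 0.8944·q_2 = (2.2000, 0.0000, -4.4000).
‖u_3‖ = 4.9193, so q_3 = (0.4472, 0.0000, -0.8944).

Q = [[0.0000, 0.8944, 0.4472], [1.0000, 0.0000, 0.0000], [0.0000, 0.4472, -0.8944]], R = [[3.0000, -3.0000, 3.0000], [0.0000, 4.4721, 0.8944], [0.0000, 0.0000, 4.9193]]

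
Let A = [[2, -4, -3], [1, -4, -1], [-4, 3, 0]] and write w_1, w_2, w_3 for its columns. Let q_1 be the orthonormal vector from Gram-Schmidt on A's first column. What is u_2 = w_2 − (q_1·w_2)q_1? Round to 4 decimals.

q_1 = w_1/‖w_1‖ = (2, 1, -4)/4.5826 = (0.4364, 0.2182, -0.8729).
r_{12} = q_1·w_2 = -5.2372.
u_2 = w_2 + 5.2372·q_1 = (-1.7143, -2.8571, -1.5714).

u_2 = (-1.7143, -2.8571, -1.5714)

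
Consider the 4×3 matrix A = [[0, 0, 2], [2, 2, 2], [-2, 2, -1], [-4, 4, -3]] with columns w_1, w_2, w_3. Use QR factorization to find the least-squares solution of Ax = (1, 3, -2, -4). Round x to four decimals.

e_1 = w_1/‖w_1‖ = (0, 2, -2, -4)/4.8990 = (0.0000, 0.4082, -0.4082, -0.8165).
r_{12} = e_1·w_2 = -3.2660.
u_2 = w_2 + 3.2660·e_1 = (0.0000, 3.3333, 0.6667, 1.3333).
‖u_2‖ = 3.6515, so e_2 = (0.0000, 0.9129, 0.1826, 0.3651).
r_{13} = e_1·w_3 = 3.6742; r_{23} = e_2·w_3 = 0.5477.
u_3 = w_3 − 3.6742·e_1 − 0.5477·e_2 = (2.0000, 0.0000, 0.4000, -0.2000).
‖u_3‖ = 2.0494, so e_3 = (0.9759, 0.0000, 0.1952, -0.0976).
Qᵀb = (5.3072, 0.9129, 0.9759).
Back-substitute: x_3 = 0.9759/2.0494 = 0.4762.
x_2 = (0.9129 − 0.5477·0.4762)/3.6515 = 0.1786.
x_1 = (5.3072 + 3.2660·0.1786 − 3.6742·0.4762)/4.8990 = 0.8452.

x = (0.8452, 0.1786, 0.4762)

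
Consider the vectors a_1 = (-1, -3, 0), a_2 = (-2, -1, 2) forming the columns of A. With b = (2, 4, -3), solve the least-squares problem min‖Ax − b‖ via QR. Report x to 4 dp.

a_1 = (-1, -3, 0); ‖a_1‖ = 3.1623, so q_1 = (-0.3162, -0.9487, 0.0000).
q_1·a_2 = (-0.3162)·(-2) + (-0.9487)·(-1) + 0.0000·2 = 1.5811.
u_2 = a_2 − 1.5811·q_1 = (-1.5000, 0.5000, 2.0000).
‖u_2‖ = 2.5495, so q_2 = (-0.5883, 0.1961, 0.7845).
Qᵀb = (-4.4272, -2.7456).
Back-substitute: x_2 = -2.7456/2.5495 = -1.0769.
x_1 = (-4.4272 − 1.5811·(-1.0769))/3.1623 = -0.8615.

x = (-0.8615, -1.0769)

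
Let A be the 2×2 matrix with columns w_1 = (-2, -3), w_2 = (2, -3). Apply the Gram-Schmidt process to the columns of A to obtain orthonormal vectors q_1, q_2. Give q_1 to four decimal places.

q_1 = (-0.5547, -0.8321)

q_1 = w_1/‖w_1‖ = (-2, -3)/3.6056 = (-0.5547, -0.8321).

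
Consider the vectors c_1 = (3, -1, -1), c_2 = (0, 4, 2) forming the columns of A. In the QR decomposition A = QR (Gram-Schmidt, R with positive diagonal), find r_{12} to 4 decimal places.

c_1 = (3, -1, -1); ‖c_1‖ = 3.3166, so q_1 = (0.9045, -0.3015, -0.3015).
r_{12} = q_1·c_2 = -1.8091.

r_{12} = -1.8091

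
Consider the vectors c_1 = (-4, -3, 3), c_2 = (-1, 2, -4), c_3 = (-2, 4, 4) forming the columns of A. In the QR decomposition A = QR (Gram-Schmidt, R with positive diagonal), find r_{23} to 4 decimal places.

r_{23} = -0.6932

c_1 = (-4, -3, 3); ‖c_1‖ = 5.8310, so q_1 = (-0.6860, -0.5145, 0.5145).
q_1·c_2 = (-0.6860)·(-1) + (-0.5145)·2 + 0.5145·(-4) = -2.4010.
u_2 = c_2 + 2.4010·q_1 = (-2.6471, 0.7647, -2.7647).
‖u_2‖ = 3.9032, so q_2 = (-0.6782, 0.1959, -0.7083).
r_{23} = q_2·c_3 = -0.6932.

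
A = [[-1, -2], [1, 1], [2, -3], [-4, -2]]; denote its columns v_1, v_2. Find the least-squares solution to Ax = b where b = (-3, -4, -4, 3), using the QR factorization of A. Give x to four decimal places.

v_1 = (-1, 1, 2, -4); ‖v_1‖ = 4.6904, so e_1 = (-0.2132, 0.2132, 0.4264, -0.8528).
e_1·v_2 = (-0.2132)·(-2) + 0.2132·1 + 0.4264·(-3) + (-0.8528)·(-2) = 1.0660.
u_2 = v_2 − 1.0660·e_1 = (-1.7727, 0.7727, -3.4545, -1.0909).
‖u_2‖ = 4.1065, so e_2 = (-0.4317, 0.1882, -0.8412, -0.2657).
Qᵀb = (-4.4772, 3.1103).
Back-substitute: x_2 = 3.1103/4.1065 = 0.7574.
x_1 = (-4.4772 − 1.0660·0.7574)/4.6904 = -1.1267.

x = (-1.1267, 0.7574)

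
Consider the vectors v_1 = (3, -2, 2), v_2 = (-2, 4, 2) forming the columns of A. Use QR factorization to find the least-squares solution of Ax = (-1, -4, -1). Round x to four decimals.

x = (-0.2857, -0.7857)

v_1 = (3, -2, 2); ‖v_1‖ = 4.1231, so e_1 = (0.7276, -0.4851, 0.4851).
e_1·v_2 = 0.7276·(-2) + (-0.4851)·4 + 0.4851·2 = -2.4254.
u_2 = v_2 + 2.4254·e_1 = (-0.2353, 2.8235, 3.1765).
‖u_2‖ = 4.2565, so e_2 = (-0.0553, 0.6633, 0.7463).
Qᵀb = (0.7276, -3.3444).
Back-substitute: x_2 = -3.3444/4.2565 = -0.7857.
x_1 = (0.7276 + 2.4254·(-0.7857))/4.1231 = -0.2857.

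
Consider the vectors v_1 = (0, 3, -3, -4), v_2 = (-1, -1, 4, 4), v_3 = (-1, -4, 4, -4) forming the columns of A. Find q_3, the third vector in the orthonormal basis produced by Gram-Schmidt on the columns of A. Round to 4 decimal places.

q_1 = v_1/‖v_1‖ = (0, 3, -3, -4)/5.8310 = (0.0000, 0.5145, -0.5145, -0.6860).
r_{12} = q_1·v_2 = -5.3165.
u_2 = v_2 + 5.3165·q_1 = (-1.0000, 1.7353, 1.2647, 0.3529).
‖u_2‖ = 2.3948, so q_2 = (-0.4176, 0.7246, 0.5281, 0.1474).
r_{13} = q_1·v_3 = -1.3720; r_{23} = q_2·v_3 = -0.9579.
u_3 = v_3 + 1.3720·q_1 + 0.9579·q_2 = (-1.4000, -2.6000, 3.8000, -4.8000).
‖u_3‖ = 6.7971, so q_3 = (-0.2060, -0.3825, 0.5591, -0.7062).

q_3 = (-0.2060, -0.3825, 0.5591, -0.7062)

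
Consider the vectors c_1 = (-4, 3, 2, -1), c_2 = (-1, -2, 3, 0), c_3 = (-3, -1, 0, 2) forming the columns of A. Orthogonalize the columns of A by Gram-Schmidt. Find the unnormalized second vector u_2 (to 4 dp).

c_1 = (-4, 3, 2, -1); ‖c_1‖ = 5.4772, so e_1 = (-0.7303, 0.5477, 0.3651, -0.1826).
e_1·c_2 = (-0.7303)·(-1) + 0.5477·(-2) + 0.3651·3 + (-0.1826)·0 = 0.7303.
u_2 = c_2 − 0.7303·e_1 = (-0.4667, -2.4000, 2.7333, 0.1333).

u_2 = (-0.4667, -2.4000, 2.7333, 0.1333)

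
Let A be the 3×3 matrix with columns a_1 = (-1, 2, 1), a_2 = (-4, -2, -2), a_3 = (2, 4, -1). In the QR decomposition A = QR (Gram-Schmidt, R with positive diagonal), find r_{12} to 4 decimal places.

a_1 = (-1, 2, 1); ‖a_1‖ = 2.4495, so q_1 = (-0.4082, 0.8165, 0.4082).
r_{12} = q_1·a_2 = -0.8165.

r_{12} = -0.8165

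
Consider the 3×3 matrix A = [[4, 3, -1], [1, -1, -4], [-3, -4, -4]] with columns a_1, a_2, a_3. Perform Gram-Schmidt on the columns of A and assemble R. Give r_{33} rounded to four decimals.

q_1 = a_1/‖a_1‖ = (4, 1, -3)/5.0990 = (0.7845, 0.1961, -0.5883).
r_{12} = q_1·a_2 = 4.5107.
u_2 = a_2 − 4.5107·q_1 = (-0.5385, -1.8846, -1.3462).
‖u_2‖ = 2.3778, so q_2 = (-0.2265, -0.7926, -0.5661).
r_{13} = q_1·a_3 = 0.7845; r_{23} = q_2·a_3 = 5.6614.
u_3 = a_3 − 0.7845·q_1 − 5.6614·q_2 = (-0.3333, 0.3333, -0.3333).
r_{33} = ‖u_3‖ = 0.5774.

r_{33} = 0.5774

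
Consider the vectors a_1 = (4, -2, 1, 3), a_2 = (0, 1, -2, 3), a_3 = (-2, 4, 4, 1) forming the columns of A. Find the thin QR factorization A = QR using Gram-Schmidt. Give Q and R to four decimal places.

Q = [[0.7303, -0.1837, -0.1323], [-0.3651, 0.3675, 0.5721], [0.1826, -0.5971, 0.7485], [0.5477, 0.6890, 0.3083]], R = [[5.4772, 0.9129, -1.6432], [0.0000, 3.6286, 0.1378], [0.0000, 0.0000, 5.8550]]

e_1 = a_1/‖a_1‖ = (4, -2, 1, 3)/5.4772 = (0.7303, -0.3651, 0.1826, 0.5477).
r_{12} = e_1·a_2 = 0.9129.
u_2 = a_2 − 0.9129·e_1 = (-0.6667, 1.3333, -2.1667, 2.5000).
‖u_2‖ = 3.6286, so e_2 = (-0.1837, 0.3675, -0.5971, 0.6890).
r_{13} = e_1·a_3 = -1.6432; r_{23} = e_2·a_3 = 0.1378.
u_3 = a_3 + 1.6432·e_1 − 0.1378·e_2 = (-0.7747, 3.3494, 4.3823, 1.8051).
‖u_3‖ = 5.8550, so e_3 = (-0.1323, 0.5721, 0.7485, 0.3083).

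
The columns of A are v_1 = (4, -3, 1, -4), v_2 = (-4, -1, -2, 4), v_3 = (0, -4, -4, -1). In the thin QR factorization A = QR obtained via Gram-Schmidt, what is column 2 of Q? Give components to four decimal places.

q_2 = (-0.2788, -0.8554, -0.3358, 0.2788)

q_1 = v_1/‖v_1‖ = (4, -3, 1, -4)/6.4807 = (0.6172, -0.4629, 0.1543, -0.6172).
r_{12} = q_1·v_2 = -4.7834.
u_2 = v_2 + 4.7834·q_1 = (-1.0476, -3.2143, -1.2619, 1.0476).
‖u_2‖ = 3.7575, so q_2 = (-0.2788, -0.8554, -0.3358, 0.2788).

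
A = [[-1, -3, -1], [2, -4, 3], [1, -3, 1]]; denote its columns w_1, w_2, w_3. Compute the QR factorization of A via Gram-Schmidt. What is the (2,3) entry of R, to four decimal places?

r_{23} = -0.2760

w_1 = (-1, 2, 1); ‖w_1‖ = 2.4495, so q_1 = (-0.4082, 0.8165, 0.4082).
q_1·w_2 = (-0.4082)·(-3) + 0.8165·(-4) + 0.4082·(-3) = -3.2660.
u_2 = w_2 + 3.2660·q_1 = (-4.3333, -1.3333, -1.6667).
‖u_2‖ = 4.8305, so q_2 = (-0.8971, -0.2760, -0.3450).
r_{23} = q_2·w_3 = -0.2760.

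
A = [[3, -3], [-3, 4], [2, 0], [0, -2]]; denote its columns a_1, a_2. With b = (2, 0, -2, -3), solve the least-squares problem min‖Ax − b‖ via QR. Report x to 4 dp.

e_1 = a_1/‖a_1‖ = (3, -3, 2, 0)/4.6904 = (0.6396, -0.6396, 0.4264, 0.0000).
r_{12} = e_1·a_2 = -4.4772.
u_2 = a_2 + 4.4772·e_1 = (-0.1364, 1.1364, 1.9091, -2.0000).
‖u_2‖ = 2.9924, so e_2 = (-0.0456, 0.3797, 0.6380, -0.6684).
Qᵀb = (0.4264, 0.6380).
Back-substitute: x_2 = 0.6380/2.9924 = 0.2132.
x_1 = (0.4264 + 4.4772·0.2132)/4.6904 = 0.2944.

x = (0.2944, 0.2132)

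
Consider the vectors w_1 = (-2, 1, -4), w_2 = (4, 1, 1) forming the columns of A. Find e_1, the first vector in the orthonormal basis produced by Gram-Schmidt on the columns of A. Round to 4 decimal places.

e_1 = (-0.4364, 0.2182, -0.8729)

e_1 = w_1/‖w_1‖ = (-2, 1, -4)/4.5826 = (-0.4364, 0.2182, -0.8729).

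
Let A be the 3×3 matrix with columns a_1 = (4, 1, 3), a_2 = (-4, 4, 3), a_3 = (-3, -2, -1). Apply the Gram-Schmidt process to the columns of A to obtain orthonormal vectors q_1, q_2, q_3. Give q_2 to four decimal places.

a_1 = (4, 1, 3); ‖a_1‖ = 5.0990, so q_1 = (0.7845, 0.1961, 0.5883).
q_1·a_2 = 0.7845·(-4) + 0.1961·4 + 0.5883·3 = -0.5883.
u_2 = a_2 + 0.5883·q_1 = (-3.5385, 4.1154, 3.3462).
‖u_2‖ = 6.3760, so q_2 = (-0.5550, 0.6454, 0.5248).

q_2 = (-0.5550, 0.6454, 0.5248)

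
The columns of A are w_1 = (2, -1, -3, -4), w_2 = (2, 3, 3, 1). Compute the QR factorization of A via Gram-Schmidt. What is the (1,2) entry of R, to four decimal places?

r_{12} = -2.1909

w_1 = (2, -1, -3, -4); ‖w_1‖ = 5.4772, so e_1 = (0.3651, -0.1826, -0.5477, -0.7303).
r_{12} = e_1·w_2 = -2.1909.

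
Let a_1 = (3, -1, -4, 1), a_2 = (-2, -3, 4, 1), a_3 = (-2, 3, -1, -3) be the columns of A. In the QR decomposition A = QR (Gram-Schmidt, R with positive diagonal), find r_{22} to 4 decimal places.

a_1 = (3, -1, -4, 1); ‖a_1‖ = 5.1962, so e_1 = (0.5774, -0.1925, -0.7698, 0.1925).
e_1·a_2 = 0.5774·(-2) + (-0.1925)·(-3) + (-0.7698)·4 + 0.1925·1 = -3.4641.
u_2 = a_2 + 3.4641·e_1 = (0.0000, -3.6667, 1.3333, 1.6667).
r_{22} = ‖u_2‖ = 4.2426.

r_{22} = 4.2426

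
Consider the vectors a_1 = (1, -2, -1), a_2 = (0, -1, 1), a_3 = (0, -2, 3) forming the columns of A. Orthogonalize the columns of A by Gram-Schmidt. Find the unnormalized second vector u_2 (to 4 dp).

e_1 = a_1/‖a_1‖ = (1, -2, -1)/2.4495 = (0.4082, -0.8165, -0.4082).
r_{12} = e_1·a_2 = 0.4082.
u_2 = a_2 − 0.4082·e_1 = (-0.1667, -0.6667, 1.1667).

u_2 = (-0.1667, -0.6667, 1.1667)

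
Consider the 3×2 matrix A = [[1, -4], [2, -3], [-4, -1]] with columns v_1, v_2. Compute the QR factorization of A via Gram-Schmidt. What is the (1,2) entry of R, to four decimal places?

r_{12} = -1.3093

e_1 = v_1/‖v_1‖ = (1, 2, -4)/4.5826 = (0.2182, 0.4364, -0.8729).
r_{12} = e_1·v_2 = -1.3093.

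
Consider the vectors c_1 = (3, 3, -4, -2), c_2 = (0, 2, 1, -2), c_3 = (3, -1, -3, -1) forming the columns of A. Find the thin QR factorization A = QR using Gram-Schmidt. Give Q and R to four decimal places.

Q = [[0.4867, -0.1669, 0.4851], [0.4867, 0.5379, -0.6468], [-0.6489, 0.5750, 0.1617], [-0.3244, -0.5935, -0.5659]], R = [[6.1644, 0.9733, 3.2444], [0.0000, 2.8377, -2.1700], [0.0000, 0.0000, 2.1828]]

e_1 = c_1/‖c_1‖ = (3, 3, -4, -2)/6.1644 = (0.4867, 0.4867, -0.6489, -0.3244).
r_{12} = e_1·c_2 = 0.9733.
u_2 = c_2 − 0.9733·e_1 = (-0.4737, 1.5263, 1.6316, -1.6842).
‖u_2‖ = 2.8377, so e_2 = (-0.1669, 0.5379, 0.5750, -0.5935).
r_{13} = e_1·c_3 = 3.2444; r_{23} = e_2·c_3 = -2.1700.
u_3 = c_3 − 3.2444·e_1 + 2.1700·e_2 = (1.0588, -1.4118, 0.3529, -1.2353).
‖u_3‖ = 2.1828, so e_3 = (0.4851, -0.6468, 0.1617, -0.5659).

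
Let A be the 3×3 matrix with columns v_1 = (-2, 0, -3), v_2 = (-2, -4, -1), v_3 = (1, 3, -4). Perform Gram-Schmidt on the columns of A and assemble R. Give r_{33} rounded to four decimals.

r_{33} = 2.1381

q_1 = v_1/‖v_1‖ = (-2, 0, -3)/3.6056 = (-0.5547, 0.0000, -0.8321).
r_{12} = q_1·v_2 = 1.9415.
u_2 = v_2 − 1.9415·q_1 = (-0.9231, -4.0000, 0.6154).
‖u_2‖ = 4.1510, so q_2 = (-0.2224, -0.9636, 0.1482).
r_{13} = q_1·v_3 = 2.7735; r_{23} = q_2·v_3 = -3.7062.
u_3 = v_3 − 2.7735·q_1 + 3.7062·q_2 = (1.7143, -0.5714, -1.1429).
r_{33} = ‖u_3‖ = 2.1381.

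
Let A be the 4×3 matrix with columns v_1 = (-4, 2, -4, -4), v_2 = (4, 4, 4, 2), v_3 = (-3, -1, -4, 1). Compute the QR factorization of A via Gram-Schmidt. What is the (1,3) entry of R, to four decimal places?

r_{13} = 3.0509

v_1 = (-4, 2, -4, -4); ‖v_1‖ = 7.2111, so q_1 = (-0.5547, 0.2774, -0.5547, -0.5547).
r_{13} = q_1·v_3 = 3.0509.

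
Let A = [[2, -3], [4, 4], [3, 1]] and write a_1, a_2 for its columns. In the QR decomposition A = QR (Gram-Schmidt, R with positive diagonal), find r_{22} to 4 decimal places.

a_1 = (2, 4, 3); ‖a_1‖ = 5.3852, so e_1 = (0.3714, 0.7428, 0.5571).
e_1·a_2 = 0.3714·(-3) + 0.7428·4 + 0.5571·1 = 2.4140.
u_2 = a_2 − 2.4140·e_1 = (-3.8966, 2.2069, -0.3448).
r_{22} = ‖u_2‖ = 4.4914.

r_{22} = 4.4914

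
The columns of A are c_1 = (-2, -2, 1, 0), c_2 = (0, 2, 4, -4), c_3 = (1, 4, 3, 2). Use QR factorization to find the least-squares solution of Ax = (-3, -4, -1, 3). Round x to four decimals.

x = (1.5243, -0.7009, 0.1027)

c_1 = (-2, -2, 1, 0); ‖c_1‖ = 3.0000, so e_1 = (-0.6667, -0.6667, 0.3333, 0.0000).
e_1·c_2 = (-0.6667)·0 + (-0.6667)·2 + 0.3333·4 + 0.0000·(-4) = 0.0000.
u_2 = c_2 + 0.0000·e_1 = (0.0000, 2.0000, 4.0000, -4.0000).
‖u_2‖ = 6.0000, so e_2 = (0.0000, 0.3333, 0.6667, -0.6667).
e_1·c_3 = (-0.6667)·1 + (-0.6667)·4 + 0.3333·3 + 0.0000·2 = -2.3333; e_2·c_3 = 0.0000·1 + 0.3333·4 + 0.6667·3 + (-0.6667)·2 = 2.0000.
u_3 = c_3 + 2.3333·e_1 − 2.0000·e_2 = (-0.5556, 1.7778, 2.4444, 3.3333).
‖u_3‖ = 4.5338, so e_3 = (-0.1225, 0.3921, 0.5392, 0.7352).
Qᵀb = (4.3333, -4.0000, 0.4656).
Back-substitute: x_3 = 0.4656/4.5338 = 0.1027.
x_2 = (-4.0000 − 2.0000·0.1027)/6.0000 = -0.7009.
x_1 = (4.3333 + 0.0000·(-0.7009) + 2.3333·0.1027)/3.0000 = 1.5243.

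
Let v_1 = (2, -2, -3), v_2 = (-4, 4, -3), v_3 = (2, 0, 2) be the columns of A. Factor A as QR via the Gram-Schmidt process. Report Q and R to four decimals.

v_1 = (2, -2, -3); ‖v_1‖ = 4.1231, so q_1 = (0.4851, -0.4851, -0.7276).
q_1·v_2 = 0.4851·(-4) + (-0.4851)·4 + (-0.7276)·(-3) = -1.6977.
u_2 = v_2 + 1.6977·q_1 = (-3.1765, 3.1765, -4.2353).
‖u_2‖ = 6.1739, so q_2 = (-0.5145, 0.5145, -0.6860).
q_1·v_3 = 0.4851·2 + (-0.4851)·0 + (-0.7276)·2 = -0.4851; q_2·v_3 = (-0.5145)·2 + 0.5145·0 + (-0.6860)·2 = -2.4010.
u_3 = v_3 + 0.4851·q_1 + 2.4010·q_2 = (1.0000, 1.0000, 0.0000).
‖u_3‖ = 1.4142, so q_3 = (0.7071, 0.7071, 0.0000).

Q = [[0.4851, -0.5145, 0.7071], [-0.4851, 0.5145, 0.7071], [-0.7276, -0.6860, 0.0000]], R = [[4.1231, -1.6977, -0.4851], [0.0000, 6.1739, -2.4010], [0.0000, 0.0000, 1.4142]]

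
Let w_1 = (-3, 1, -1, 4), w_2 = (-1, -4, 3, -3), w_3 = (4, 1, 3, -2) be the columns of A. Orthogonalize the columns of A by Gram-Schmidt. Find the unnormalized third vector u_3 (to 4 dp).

u_3 = (0.8984, 1.0087, 2.7547, 1.1103)

w_1 = (-3, 1, -1, 4); ‖w_1‖ = 5.1962, so q_1 = (-0.5774, 0.1925, -0.1925, 0.7698).
q_1·w_2 = (-0.5774)·(-1) + 0.1925·(-4) + (-0.1925)·3 + 0.7698·(-3) = -3.0792.
u_2 = w_2 + 3.0792·q_1 = (-2.7778, -3.4074, 2.4074, -0.6296).
‖u_2‖ = 5.0516, so q_2 = (-0.5499, -0.6745, 0.4766, -0.1246).
q_1·w_3 = (-0.5774)·4 + 0.1925·1 + (-0.1925)·3 + 0.7698·(-2) = -4.2339; q_2·w_3 = (-0.5499)·4 + (-0.6745)·1 + 0.4766·3 + (-0.1246)·(-2) = -1.1951.
u_3 = w_3 + 4.2339·q_1 + 1.1951·q_2 = (0.8984, 1.0087, 2.7547, 1.1103).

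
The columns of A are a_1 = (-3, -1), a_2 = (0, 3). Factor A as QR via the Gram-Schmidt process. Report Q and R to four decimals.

e_1 = a_1/‖a_1‖ = (-3, -1)/3.1623 = (-0.9487, -0.3162).
r_{12} = e_1·a_2 = -0.9487.
u_2 = a_2 + 0.9487·e_1 = (-0.9000, 2.7000).
‖u_2‖ = 2.8460, so e_2 = (-0.3162, 0.9487).

Q = [[-0.9487, -0.3162], [-0.3162, 0.9487]], R = [[3.1623, -0.9487], [0.0000, 2.8460]]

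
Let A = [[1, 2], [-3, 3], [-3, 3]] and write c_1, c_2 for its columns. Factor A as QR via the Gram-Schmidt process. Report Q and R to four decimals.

Q = [[0.2294, 0.9733], [-0.6882, 0.1622], [-0.6882, 0.1622]], R = [[4.3589, -3.6707], [0.0000, 2.9200]]

c_1 = (1, -3, -3); ‖c_1‖ = 4.3589, so e_1 = (0.2294, -0.6882, -0.6882).
e_1·c_2 = 0.2294·2 + (-0.6882)·3 + (-0.6882)·3 = -3.6707.
u_2 = c_2 + 3.6707·e_1 = (2.8421, 0.4737, 0.4737).
‖u_2‖ = 2.9200, so e_2 = (0.9733, 0.1622, 0.1622).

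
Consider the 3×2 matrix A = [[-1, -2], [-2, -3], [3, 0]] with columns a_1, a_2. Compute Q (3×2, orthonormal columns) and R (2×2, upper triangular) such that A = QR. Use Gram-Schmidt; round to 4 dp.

a_1 = (-1, -2, 3); ‖a_1‖ = 3.7417, so e_1 = (-0.2673, -0.5345, 0.8018).
e_1·a_2 = (-0.2673)·(-2) + (-0.5345)·(-3) + 0.8018·0 = 2.1381.
u_2 = a_2 − 2.1381·e_1 = (-1.4286, -1.8571, -1.7143).
‖u_2‖ = 2.9032, so e_2 = (-0.4921, -0.6397, -0.5905).

Q = [[-0.2673, -0.4921], [-0.5345, -0.6397], [0.8018, -0.5905]], R = [[3.7417, 2.1381], [0.0000, 2.9032]]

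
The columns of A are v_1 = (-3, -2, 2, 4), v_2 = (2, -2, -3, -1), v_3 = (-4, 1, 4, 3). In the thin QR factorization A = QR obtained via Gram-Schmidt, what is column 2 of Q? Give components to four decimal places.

e_2 = (0.2462, -0.7385, -0.6155, 0.1231)

v_1 = (-3, -2, 2, 4); ‖v_1‖ = 5.7446, so e_1 = (-0.5222, -0.3482, 0.3482, 0.6963).
e_1·v_2 = (-0.5222)·2 + (-0.3482)·(-2) + 0.3482·(-3) + 0.6963·(-1) = -2.0889.
u_2 = v_2 + 2.0889·e_1 = (0.9091, -2.7273, -2.2727, 0.4545).
‖u_2‖ = 3.6927, so e_2 = (0.2462, -0.7385, -0.6155, 0.1231).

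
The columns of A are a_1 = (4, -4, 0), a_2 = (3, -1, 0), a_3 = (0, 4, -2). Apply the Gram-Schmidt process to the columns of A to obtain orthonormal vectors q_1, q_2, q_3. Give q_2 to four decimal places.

q_1 = a_1/‖a_1‖ = (4, -4, 0)/5.6569 = (0.7071, -0.7071, 0.0000).
r_{12} = q_1·a_2 = 2.8284.
u_2 = a_2 − 2.8284·q_1 = (1.0000, 1.0000, 0.0000).
‖u_2‖ = 1.4142, so q_2 = (0.7071, 0.7071, 0.0000).

q_2 = (0.7071, 0.7071, 0.0000)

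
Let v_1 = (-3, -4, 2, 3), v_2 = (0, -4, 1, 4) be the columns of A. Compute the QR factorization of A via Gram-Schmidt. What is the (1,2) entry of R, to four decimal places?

r_{12} = 4.8666

q_1 = v_1/‖v_1‖ = (-3, -4, 2, 3)/6.1644 = (-0.4867, -0.6489, 0.3244, 0.4867).
r_{12} = q_1·v_2 = 4.8666.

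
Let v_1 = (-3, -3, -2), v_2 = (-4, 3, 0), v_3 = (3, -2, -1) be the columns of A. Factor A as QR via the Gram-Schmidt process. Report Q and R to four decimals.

Q = [[-0.6396, -0.7241, 0.2580], [-0.6396, 0.6875, 0.3439], [-0.4264, 0.0550, -0.9029]], R = [[4.6904, 0.6396, -0.2132], [0.0000, 4.9589, -3.6023], [0.0000, 0.0000, 0.9888]]

v_1 = (-3, -3, -2); ‖v_1‖ = 4.6904, so q_1 = (-0.6396, -0.6396, -0.4264).
q_1·v_2 = (-0.6396)·(-4) + (-0.6396)·3 + (-0.4264)·0 = 0.6396.
u_2 = v_2 − 0.6396·q_1 = (-3.5909, 3.4091, 0.2727).
‖u_2‖ = 4.9589, so q_2 = (-0.7241, 0.6875, 0.0550).
q_1·v_3 = (-0.6396)·3 + (-0.6396)·(-2) + (-0.4264)·(-1) = -0.2132; q_2·v_3 = (-0.7241)·3 + 0.6875·(-2) + 0.0550·(-1) = -3.6023.
u_3 = v_3 + 0.2132·q_1 + 3.6023·q_2 = (0.2551, 0.3401, -0.8928).
‖u_3‖ = 0.9888, so q_3 = (0.2580, 0.3439, -0.9029).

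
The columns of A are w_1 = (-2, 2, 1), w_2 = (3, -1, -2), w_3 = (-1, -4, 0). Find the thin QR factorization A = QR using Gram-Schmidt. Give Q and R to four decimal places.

Q = [[-0.6667, 0.4576, -0.5883], [0.6667, 0.7191, -0.1961], [0.3333, -0.5230, -0.7845]], R = [[3.0000, -3.3333, -2.0000], [0.0000, 1.6997, -3.3340], [0.0000, 0.0000, 1.3728]]

w_1 = (-2, 2, 1); ‖w_1‖ = 3.0000, so e_1 = (-0.6667, 0.6667, 0.3333).
e_1·w_2 = (-0.6667)·3 + 0.6667·(-1) + 0.3333·(-2) = -3.3333.
u_2 = w_2 + 3.3333·e_1 = (0.7778, 1.2222, -0.8889).
‖u_2‖ = 1.6997, so e_2 = (0.4576, 0.7191, -0.5230).
e_1·w_3 = (-0.6667)·(-1) + 0.6667·(-4) + 0.3333·0 = -2.0000; e_2·w_3 = 0.4576·(-1) + 0.7191·(-4) + (-0.5230)·0 = -3.3340.
u_3 = w_3 + 2.0000·e_1 + 3.3340·e_2 = (-0.8077, -0.2692, -1.0769).
‖u_3‖ = 1.3728, so e_3 = (-0.5883, -0.1961, -0.7845).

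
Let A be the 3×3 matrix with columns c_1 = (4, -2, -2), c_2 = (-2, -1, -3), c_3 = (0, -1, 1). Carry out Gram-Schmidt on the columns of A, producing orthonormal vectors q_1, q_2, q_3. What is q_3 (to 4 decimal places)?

q_3 = (-0.2182, -0.8729, 0.4364)

c_1 = (4, -2, -2); ‖c_1‖ = 4.8990, so q_1 = (0.8165, -0.4082, -0.4082).
q_1·c_2 = 0.8165·(-2) + (-0.4082)·(-1) + (-0.4082)·(-3) = 0.0000.
u_2 = c_2 − 0.0000·q_1 = (-2.0000, -1.0000, -3.0000).
‖u_2‖ = 3.7417, so q_2 = (-0.5345, -0.2673, -0.8018).
q_1·c_3 = 0.8165·0 + (-0.4082)·(-1) + (-0.4082)·1 = 0.0000; q_2·c_3 = (-0.5345)·0 + (-0.2673)·(-1) + (-0.8018)·1 = -0.5345.
u_3 = c_3 + 0.0000·q_1 + 0.5345·q_2 = (-0.2857, -1.1429, 0.5714).
‖u_3‖ = 1.3093, so q_3 = (-0.2182, -0.8729, 0.4364).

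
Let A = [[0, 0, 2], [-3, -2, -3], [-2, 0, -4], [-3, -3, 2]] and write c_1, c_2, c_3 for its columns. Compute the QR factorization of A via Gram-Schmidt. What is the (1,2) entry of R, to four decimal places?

r_{12} = 3.1980

e_1 = c_1/‖c_1‖ = (0, -3, -2, -3)/4.6904 = (0.0000, -0.6396, -0.4264, -0.6396).
r_{12} = e_1·c_2 = 3.1980.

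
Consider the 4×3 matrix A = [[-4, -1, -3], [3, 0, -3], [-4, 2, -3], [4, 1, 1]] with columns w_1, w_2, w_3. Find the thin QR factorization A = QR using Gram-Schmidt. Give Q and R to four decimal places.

e_1 = w_1/‖w_1‖ = (-4, 3, -4, 4)/7.5498 = (-0.5298, 0.3974, -0.5298, 0.5298).
r_{12} = e_1·w_2 = 0.0000.
u_2 = w_2 + 0.0000·e_1 = (-1.0000, 0.0000, 2.0000, 1.0000).
‖u_2‖ = 2.4495, so e_2 = (-0.4082, 0.0000, 0.8165, 0.4082).
r_{13} = e_1·w_3 = 2.5166; r_{23} = e_2·w_3 = -0.8165.
u_3 = w_3 − 2.5166·e_1 + 0.8165·e_2 = (-2.0000, -4.0000, -1.0000, 0.0000).
‖u_3‖ = 4.5826, so e_3 = (-0.4364, -0.8729, -0.2182, 0.0000).

Q = [[-0.5298, -0.4082, -0.4364], [0.3974, 0.0000, -0.8729], [-0.5298, 0.8165, -0.2182], [0.5298, 0.4082, 0.0000]], R = [[7.5498, 0.0000, 2.5166], [0.0000, 2.4495, -0.8165], [0.0000, 0.0000, 4.5826]]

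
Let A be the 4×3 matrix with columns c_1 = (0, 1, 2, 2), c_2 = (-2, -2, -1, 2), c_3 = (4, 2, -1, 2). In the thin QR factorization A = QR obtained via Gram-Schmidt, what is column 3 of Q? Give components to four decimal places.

q_3 = (0.6627, 0.1085, -0.5504, 0.4961)

c_1 = (0, 1, 2, 2); ‖c_1‖ = 3.0000, so q_1 = (0.0000, 0.3333, 0.6667, 0.6667).
q_1·c_2 = 0.0000·(-2) + 0.3333·(-2) + 0.6667·(-1) + 0.6667·2 = 0.0000.
u_2 = c_2 + 0.0000·q_1 = (-2.0000, -2.0000, -1.0000, 2.0000).
‖u_2‖ = 3.6056, so q_2 = (-0.5547, -0.5547, -0.2774, 0.5547).
q_1·c_3 = 0.0000·4 + 0.3333·2 + 0.6667·(-1) + 0.6667·2 = 1.3333; q_2·c_3 = (-0.5547)·4 + (-0.5547)·2 + (-0.2774)·(-1) + 0.5547·2 = -1.9415.
u_3 = c_3 − 1.3333·q_1 + 1.9415·q_2 = (2.9231, 0.4786, -2.4274, 2.1880).
‖u_3‖ = 4.4106, so q_3 = (0.6627, 0.1085, -0.5504, 0.4961).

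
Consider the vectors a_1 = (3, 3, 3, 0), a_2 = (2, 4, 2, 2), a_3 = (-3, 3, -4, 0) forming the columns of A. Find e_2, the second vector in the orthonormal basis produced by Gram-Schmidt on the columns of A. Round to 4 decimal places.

a_1 = (3, 3, 3, 0); ‖a_1‖ = 5.1962, so e_1 = (0.5774, 0.5774, 0.5774, 0.0000).
e_1·a_2 = 0.5774·2 + 0.5774·4 + 0.5774·2 + 0.0000·2 = 4.6188.
u_2 = a_2 − 4.6188·e_1 = (-0.6667, 1.3333, -0.6667, 2.0000).
‖u_2‖ = 2.5820, so e_2 = (-0.2582, 0.5164, -0.2582, 0.7746).

e_2 = (-0.2582, 0.5164, -0.2582, 0.7746)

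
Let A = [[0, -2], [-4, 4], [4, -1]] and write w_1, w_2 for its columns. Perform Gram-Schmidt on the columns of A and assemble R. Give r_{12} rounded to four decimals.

q_1 = w_1/‖w_1‖ = (0, -4, 4)/5.6569 = (0.0000, -0.7071, 0.7071).
r_{12} = q_1·w_2 = -3.5355.

r_{12} = -3.5355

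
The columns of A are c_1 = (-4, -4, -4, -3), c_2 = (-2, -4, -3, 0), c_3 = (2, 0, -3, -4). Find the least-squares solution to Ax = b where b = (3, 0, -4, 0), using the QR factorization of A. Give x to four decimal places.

x = (-1.0507, 1.3442, 0.9686)

c_1 = (-4, -4, -4, -3); ‖c_1‖ = 7.5498, so e_1 = (-0.5298, -0.5298, -0.5298, -0.3974).
e_1·c_2 = (-0.5298)·(-2) + (-0.5298)·(-4) + (-0.5298)·(-3) + (-0.3974)·0 = 4.7683.
u_2 = c_2 − 4.7683·e_1 = (0.5263, -1.4737, -0.4737, 1.8947).
‖u_2‖ = 2.5026, so e_2 = (0.2103, -0.5889, -0.1893, 0.7571).
e_1·c_3 = (-0.5298)·2 + (-0.5298)·0 + (-0.5298)·(-3) + (-0.3974)·(-4) = 2.1193; e_2·c_3 = 0.2103·2 + (-0.5889)·0 + (-0.1893)·(-3) + 0.7571·(-4) = -2.0400.
u_3 = c_3 − 2.1193·e_1 + 2.0400·e_2 = (3.5518, -0.0784, -2.2633, -1.6134).
‖u_3‖ = 4.5108, so e_3 = (0.7874, -0.0174, -0.5018, -0.3577).
Qᵀb = (0.5298, 1.3880, 4.3692).
Back-substitute: x_3 = 4.3692/4.5108 = 0.9686.
x_2 = (1.3880 + 2.0400·0.9686)/2.5026 = 1.3442.
x_1 = (0.5298 − 4.7683·1.3442 − 2.1193·0.9686)/7.5498 = -1.0507.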